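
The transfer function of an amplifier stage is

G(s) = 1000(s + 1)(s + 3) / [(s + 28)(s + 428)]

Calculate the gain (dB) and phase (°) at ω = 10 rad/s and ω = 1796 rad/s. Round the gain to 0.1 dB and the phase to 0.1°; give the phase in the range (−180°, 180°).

At s = jω = j10:
zero (s+1): 1 + j10 → |·| = √(1²+10²) = √101 ≈ 10.05, ∠ = arctan(10/1) ≈ 84.29°
zero (s+3): 3 + j10 → |·| = √(3²+10²) = √109 ≈ 10.44, ∠ = arctan(10/3) ≈ 73.30°
pole (s+28): 28 + j10 → |·| = √(28²+10²) = √884 ≈ 29.732, ∠ = arctan(10/28) ≈ 19.65°
pole (s+428): 428 + j10 → |·| = √(428²+10²) = √183284 ≈ 428.12, ∠ = arctan(10/428) ≈ 1.34°
|G| = 1000 · 104.92 / 12729 ≈ 8.2426
Gain = 20 log₁₀(8.2426) ≈ 18.32 dB
∠G = 157.59° − 20.99° = 136.60°

At s = jω = j1796:
zero (s+1): 1 + j1796 → |·| = √(1²+1796²) = √3225617 ≈ 1796, ∠ = arctan(1796/1) ≈ 89.97°
zero (s+3): 3 + j1796 → |·| = √(3²+1796²) = √3225625 ≈ 1796, ∠ = arctan(1796/3) ≈ 89.90°
pole (s+28): 28 + j1796 → |·| = √(28²+1796²) = √3226400 ≈ 1796.2, ∠ = arctan(1796/28) ≈ 89.11°
pole (s+428): 428 + j1796 → |·| = √(428²+1796²) = √3408800 ≈ 1846.3, ∠ = arctan(1796/428) ≈ 76.60°
|G| = 1000 · 3.2256e+06 / 3.3163e+06 ≈ 972.65
Gain = 20 log₁₀(972.65) ≈ 59.76 dB
∠G = 179.87° − 165.71° = 14.16°

ω = 10: 18.3 dB, 136.6°; ω = 1796: 59.8 dB, 14.2°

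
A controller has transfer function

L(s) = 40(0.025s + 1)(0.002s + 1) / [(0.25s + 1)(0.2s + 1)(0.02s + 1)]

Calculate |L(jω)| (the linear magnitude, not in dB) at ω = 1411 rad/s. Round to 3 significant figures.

0.00150

At ω = 1411 rad/s:
zero (1 + j1411·0.025) = 1 + j35.275 → |·| ≈ 35.289, ∠ ≈ 88.38°
zero (1 + j1411·0.002) = 1 + j2.822 → |·| ≈ 2.9939, ∠ ≈ 70.49°
pole (1 + j1411·0.25) = 1 + j352.75 → |·| ≈ 352.75, ∠ ≈ 89.84°
pole (1 + j1411·0.2) = 1 + j282.2 → |·| ≈ 282.2, ∠ ≈ 89.80°
pole (1 + j1411·0.02) = 1 + j28.22 → |·| ≈ 28.238, ∠ ≈ 87.97°
|L| = 40 · 35.289 · 2.9939 / (352.75 · 282.2 · 28.238) ≈ 0.0015034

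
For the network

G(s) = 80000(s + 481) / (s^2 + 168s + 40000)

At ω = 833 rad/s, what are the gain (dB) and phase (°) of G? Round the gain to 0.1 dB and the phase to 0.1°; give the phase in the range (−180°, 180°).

At s = jω = j833:
zero (s+481): 481 + j833 → |·| = √(481²+833²) = √925250 ≈ 961.9, ∠ = arctan(833/481) ≈ 60.00°
quadratic: (j833)² + 168·j833 + 40000 = -653889 + j139944 → |·| ≈ 6.687e+05, ∠ ≈ 167.92°
|G| = 80000 · 961.9 / 6.687e+05 ≈ 115.08
Gain = 20 log₁₀(115.08) ≈ 41.22 dB
∠G = 60.00° − 167.92° = -107.92°

41.2 dB, -107.9°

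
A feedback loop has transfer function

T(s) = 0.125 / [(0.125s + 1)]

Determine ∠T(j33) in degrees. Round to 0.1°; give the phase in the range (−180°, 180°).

At ω = 33 rad/s:
pole (1 + j33·0.125) = 1 + j4.125 → |·| ≈ 4.2445, ∠ ≈ 76.37°
∠T = (0°) − (76.37°) = -76.37°

-76.4°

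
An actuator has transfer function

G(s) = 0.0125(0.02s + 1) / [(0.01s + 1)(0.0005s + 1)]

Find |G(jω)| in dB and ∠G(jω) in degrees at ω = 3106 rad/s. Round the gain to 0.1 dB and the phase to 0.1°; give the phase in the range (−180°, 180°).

-37.4 dB, -56.3°

At ω = 3106 rad/s:
zero (1 + j3106·0.02) = 1 + j62.12 → |·| ≈ 62.128, ∠ ≈ 89.08°
pole (1 + j3106·0.01) = 1 + j31.06 → |·| ≈ 31.076, ∠ ≈ 88.16°
pole (1 + j3106·0.0005) = 1 + j1.553 → |·| ≈ 1.8471, ∠ ≈ 57.22°
|G| = 0.0125 · 62.128 / (31.076 · 1.8471) ≈ 0.01353
Gain = 20 log₁₀(0.01353) ≈ -37.37 dB
∠G = (89.08°) − (88.16° + 57.22°) = -56.30°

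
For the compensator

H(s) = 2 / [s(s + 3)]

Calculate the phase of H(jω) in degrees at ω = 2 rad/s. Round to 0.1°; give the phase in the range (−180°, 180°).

-123.7°

At s = jω = j2:
pole (s+3): 3 + j2 → |·| = √(3²+2²) = √13 ≈ 3.6056, ∠ = arctan(2/3) ≈ 33.69°
pole at origin: |s| = 2, ∠ = 90.00° (in denominator)
∠H = 0.00° − 123.69° = -123.69°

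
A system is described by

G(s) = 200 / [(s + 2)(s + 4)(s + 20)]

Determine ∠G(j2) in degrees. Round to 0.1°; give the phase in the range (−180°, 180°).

-77.3°

At s = jω = j2:
pole (s+2): 2 + j2 → |·| = √(2²+2²) = √8 ≈ 2.8284, ∠ = arctan(2/2) ≈ 45.00°
pole (s+4): 4 + j2 → |·| = √(4²+2²) = √20 ≈ 4.4721, ∠ = arctan(2/4) ≈ 26.57°
pole (s+20): 20 + j2 → |·| = √(20²+2²) = √404 ≈ 20.1, ∠ = arctan(2/20) ≈ 5.71°
∠G = 0.00° − 77.28° = -77.28°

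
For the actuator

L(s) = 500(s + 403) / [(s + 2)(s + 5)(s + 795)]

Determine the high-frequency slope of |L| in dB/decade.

-40 dB/decade

Each pole contributes −20 dB/decade at high frequency; each zero contributes +20 dB/decade.
Net: 1 zero(s) − 3 pole(s) → -40 dB/decade.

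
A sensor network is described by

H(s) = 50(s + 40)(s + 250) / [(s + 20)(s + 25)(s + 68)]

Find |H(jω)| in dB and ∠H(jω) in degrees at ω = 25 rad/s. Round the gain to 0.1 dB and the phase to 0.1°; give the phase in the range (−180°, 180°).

At s = jω = j25:
zero (s+40): 40 + j25 → |·| = √(40²+25²) = √2225 ≈ 47.17, ∠ = arctan(25/40) ≈ 32.01°
zero (s+250): 250 + j25 → |·| = √(250²+25²) = √63125 ≈ 251.25, ∠ = arctan(25/250) ≈ 5.71°
pole (s+20): 20 + j25 → |·| = √(20²+25²) = √1025 ≈ 32.016, ∠ = arctan(25/20) ≈ 51.34°
pole (s+25): 25 + j25 → |·| = √(25²+25²) = √1250 ≈ 35.355, ∠ = arctan(25/25) ≈ 45.00°
pole (s+68): 68 + j25 → |·| = √(68²+25²) = √5249 ≈ 72.45, ∠ = arctan(25/68) ≈ 20.19°
|H| = 50 · 11851 / 82008 ≈ 7.2255
Gain = 20 log₁₀(7.2255) ≈ 17.18 dB
∠H = 37.72° − 116.53° = -78.81°

17.2 dB, -78.8°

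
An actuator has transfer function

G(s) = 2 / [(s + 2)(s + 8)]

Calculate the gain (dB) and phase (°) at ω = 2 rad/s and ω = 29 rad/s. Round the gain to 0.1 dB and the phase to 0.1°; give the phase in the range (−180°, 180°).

At s = jω = j2:
pole (s+2): 2 + j2 → |·| = √(2²+2²) = √8 ≈ 2.8284, ∠ = arctan(2/2) ≈ 45.00°
pole (s+8): 8 + j2 → |·| = √(8²+2²) = √68 ≈ 8.2462, ∠ = arctan(2/8) ≈ 14.04°
|G| = 2 / 23.324 ≈ 0.085749
Gain = 20 log₁₀(0.085749) ≈ -21.34 dB
∠G = 0.00° − 59.04° = -59.04°

At s = jω = j29:
pole (s+2): 2 + j29 → |·| = √(2²+29²) = √845 ≈ 29.069, ∠ = arctan(29/2) ≈ 86.05°
pole (s+8): 8 + j29 → |·| = √(8²+29²) = √905 ≈ 30.083, ∠ = arctan(29/8) ≈ 74.58°
|G| = 2 / 874.48 ≈ 0.0022871
Gain = 20 log₁₀(0.0022871) ≈ -52.81 dB
∠G = 0.00° − 160.63° = -160.63°

ω = 2: -21.3 dB, -59.0°; ω = 29: -52.8 dB, -160.6°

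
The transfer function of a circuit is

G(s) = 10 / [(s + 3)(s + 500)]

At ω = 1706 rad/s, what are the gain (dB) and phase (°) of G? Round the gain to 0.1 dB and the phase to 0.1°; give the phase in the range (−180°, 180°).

-109.6 dB, -163.6°

At s = jω = j1706:
pole (s+3): 3 + j1706 → |·| = √(3²+1706²) = √2910445 ≈ 1706, ∠ = arctan(1706/3) ≈ 89.90°
pole (s+500): 500 + j1706 → |·| = √(500²+1706²) = √3160436 ≈ 1777.8, ∠ = arctan(1706/500) ≈ 73.67°
|G| = 10 / 3.0329e+06 ≈ 3.2972e-06
Gain = 20 log₁₀(3.2972e-06) ≈ -109.64 dB
∠G = 0.00° − 163.57° = -163.57°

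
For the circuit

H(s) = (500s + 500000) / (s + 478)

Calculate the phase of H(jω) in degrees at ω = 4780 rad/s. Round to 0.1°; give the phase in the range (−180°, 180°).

Substitute s = j4780:
Numerator: 500(j4780) + 500000 = 500000 + j2390000
Denominator: (j4780) + 478 = 478 + j4780
|N| = √(500000² + 2390000²) ≈ 2.4417e+06, ∠N ≈ 78.18°
|D| = √(478² + 4780²) ≈ 4803.8, ∠D ≈ 84.29°
∠H = 78.18° − 84.29° = -6.11°

-6.1°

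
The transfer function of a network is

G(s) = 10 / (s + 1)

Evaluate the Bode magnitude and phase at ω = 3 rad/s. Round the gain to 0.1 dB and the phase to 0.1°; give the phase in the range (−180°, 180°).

Substitute s = j3:
Numerator: 10 = 10 + j0
Denominator: (j3) + 1 = 1 + j3
|N| = √(10² + 0²) ≈ 10, ∠N ≈ 0.00°
|D| = √(1² + 3²) ≈ 3.1623, ∠D ≈ 71.57°
|G| = 10 / 3.1623 ≈ 3.1623
Gain = 20 log₁₀(3.1623) ≈ 10.00 dB
∠G = 0.00° − 71.57° = -71.57°

10.0 dB, -71.6°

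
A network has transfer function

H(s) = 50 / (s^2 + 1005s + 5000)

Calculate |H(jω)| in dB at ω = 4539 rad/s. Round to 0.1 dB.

-112.5 dB

Substitute s = j4539:
Numerator: 50 = 50 + j0
Denominator: (j4539)^2 + 1005(j4539) + 5000 = -20597521 + j4561695
|N| = √(50² + 0²) ≈ 50, ∠N ≈ 0.00°
|D| = √(20597521² + 4561695²) ≈ 2.1097e+07, ∠D ≈ 167.51°
|H| = 50 / 2.1097e+07 ≈ 2.37e-06
Gain = 20 log₁₀(2.37e-06) ≈ -112.51 dB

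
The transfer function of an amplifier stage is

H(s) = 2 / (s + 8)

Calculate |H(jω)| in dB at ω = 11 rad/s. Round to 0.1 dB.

Substitute s = j11:
Numerator: 2 = 2 + j0
Denominator: (j11) + 8 = 8 + j11
|N| = √(2² + 0²) ≈ 2, ∠N ≈ 0.00°
|D| = √(8² + 11²) ≈ 13.601, ∠D ≈ 53.97°
|H| = 2 / 13.601 ≈ 0.14705
Gain = 20 log₁₀(0.14705) ≈ -16.65 dB

-16.7 dB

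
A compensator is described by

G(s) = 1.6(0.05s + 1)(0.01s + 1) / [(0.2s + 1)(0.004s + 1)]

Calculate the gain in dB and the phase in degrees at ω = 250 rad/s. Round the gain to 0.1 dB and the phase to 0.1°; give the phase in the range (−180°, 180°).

At ω = 250 rad/s:
zero (1 + j250·0.05) = 1 + j12.5 → |·| ≈ 12.54, ∠ ≈ 85.43°
zero (1 + j250·0.01) = 1 + j2.5 → |·| ≈ 2.6926, ∠ ≈ 68.20°
pole (1 + j250·0.2) = 1 + j50 → |·| ≈ 50.01, ∠ ≈ 88.85°
pole (1 + j250·0.004) = 1 + j1 → |·| ≈ 1.4142, ∠ ≈ 45.00°
|G| = 1.6 · 12.54 · 2.6926 / (50.01 · 1.4142) ≈ 0.76387
Gain = 20 log₁₀(0.76387) ≈ -2.34 dB
∠G = (85.43° + 68.20°) − (88.85° + 45.00°) = 19.78°

-2.3 dB, 19.8°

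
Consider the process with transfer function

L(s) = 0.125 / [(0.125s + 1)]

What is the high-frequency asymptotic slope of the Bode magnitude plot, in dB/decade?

-20 dB/decade

Each pole contributes −20 dB/decade at high frequency; each zero contributes +20 dB/decade.
Net: 0 zero(s) − 1 pole(s) → -20 dB/decade.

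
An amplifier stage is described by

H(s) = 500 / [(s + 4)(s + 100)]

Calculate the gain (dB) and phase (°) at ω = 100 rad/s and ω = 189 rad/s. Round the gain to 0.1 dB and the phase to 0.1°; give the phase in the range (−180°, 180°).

ω = 100: -29.0 dB, -132.7°; ω = 189: -38.2 dB, -150.9°

At s = jω = j100:
pole (s+4): 4 + j100 → |·| = √(4²+100²) = √10016 ≈ 100.08, ∠ = arctan(100/4) ≈ 87.71°
pole (s+100): 100 + j100 → |·| = √(100²+100²) = √20000 ≈ 141.42, ∠ = arctan(100/100) ≈ 45.00°
|H| = 500 / 14153 ≈ 0.035328
Gain = 20 log₁₀(0.035328) ≈ -29.04 dB
∠H = 0.00° − 132.71° = -132.71°

At s = jω = j189:
pole (s+4): 4 + j189 → |·| = √(4²+189²) = √35737 ≈ 189.04, ∠ = arctan(189/4) ≈ 88.79°
pole (s+100): 100 + j189 → |·| = √(100²+189²) = √45721 ≈ 213.82, ∠ = arctan(189/100) ≈ 62.12°
|H| = 500 / 40421 ≈ 0.01237
Gain = 20 log₁₀(0.01237) ≈ -38.15 dB
∠H = 0.00° − 150.91° = -150.91°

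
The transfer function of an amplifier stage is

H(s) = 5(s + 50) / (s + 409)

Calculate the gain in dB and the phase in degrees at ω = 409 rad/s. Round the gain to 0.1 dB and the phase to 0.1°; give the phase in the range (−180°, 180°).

11.0 dB, 38.0°

At s = jω = j409:
zero (s+50): 50 + j409 → |·| = √(50²+409²) = √169781 ≈ 412.04, ∠ = arctan(409/50) ≈ 83.03°
pole (s+409): 409 + j409 → |·| = √(409²+409²) = √334562 ≈ 578.41, ∠ = arctan(409/409) ≈ 45.00°
|H| = 5 · 412.04 / 578.41 ≈ 3.5618
Gain = 20 log₁₀(3.5618) ≈ 11.03 dB
∠H = 83.03° − 45.00° = 38.03°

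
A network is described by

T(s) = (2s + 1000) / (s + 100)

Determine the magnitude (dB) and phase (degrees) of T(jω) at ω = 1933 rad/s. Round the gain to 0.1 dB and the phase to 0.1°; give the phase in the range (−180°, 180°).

Substitute s = j1933:
Numerator: 2(j1933) + 1000 = 1000 + j3866
Denominator: (j1933) + 100 = 100 + j1933
|N| = √(1000² + 3866²) ≈ 3993.2, ∠N ≈ 75.50°
|D| = √(100² + 1933²) ≈ 1935.6, ∠D ≈ 87.04°
|T| = 3993.2 / 1935.6 ≈ 2.063
Gain = 20 log₁₀(2.063) ≈ 6.29 dB
∠T = 75.50° − 87.04° = -11.54°

6.3 dB, -11.5°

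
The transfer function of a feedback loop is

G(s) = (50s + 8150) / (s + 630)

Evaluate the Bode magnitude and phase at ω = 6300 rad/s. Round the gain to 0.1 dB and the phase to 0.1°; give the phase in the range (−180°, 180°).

33.9 dB, 4.2°

Substitute s = j6300:
Numerator: 50(j6300) + 8150 = 8150 + j315000
Denominator: (j6300) + 630 = 630 + j6300
|N| = √(8150² + 315000²) ≈ 3.1511e+05, ∠N ≈ 88.52°
|D| = √(630² + 6300²) ≈ 6331.4, ∠D ≈ 84.29°
|G| = 3.1511e+05 / 6331.4 ≈ 49.769
Gain = 20 log₁₀(49.769) ≈ 33.94 dB
∠G = 88.52° − 84.29° = 4.23°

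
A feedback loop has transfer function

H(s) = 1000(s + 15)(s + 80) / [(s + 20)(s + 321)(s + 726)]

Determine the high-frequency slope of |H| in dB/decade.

Each pole contributes −20 dB/decade at high frequency; each zero contributes +20 dB/decade.
Net: 2 zero(s) − 3 pole(s) → -20 dB/decade.

-20 dB/decade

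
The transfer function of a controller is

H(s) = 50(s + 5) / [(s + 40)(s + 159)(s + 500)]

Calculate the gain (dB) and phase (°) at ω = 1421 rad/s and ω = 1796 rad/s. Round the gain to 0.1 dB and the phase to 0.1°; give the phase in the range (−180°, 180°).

At s = jω = j1421:
zero (s+5): 5 + j1421 → |·| = √(5²+1421²) = √2019266 ≈ 1421, ∠ = arctan(1421/5) ≈ 89.80°
pole (s+40): 40 + j1421 → |·| = √(40²+1421²) = √2020841 ≈ 1421.6, ∠ = arctan(1421/40) ≈ 88.39°
pole (s+159): 159 + j1421 → |·| = √(159²+1421²) = √2044522 ≈ 1429.9, ∠ = arctan(1421/159) ≈ 83.62°
pole (s+500): 500 + j1421 → |·| = √(500²+1421²) = √2269241 ≈ 1506.4, ∠ = arctan(1421/500) ≈ 70.61°
|H| = 50 · 1421 / 3.0621e+09 ≈ 2.3203e-05
Gain = 20 log₁₀(2.3203e-05) ≈ -92.69 dB
∠H = 89.80° − 242.62° = -152.82°

At s = jω = j1796:
zero (s+5): 5 + j1796 → |·| = √(5²+1796²) = √3225641 ≈ 1796, ∠ = arctan(1796/5) ≈ 89.84°
pole (s+40): 40 + j1796 → |·| = √(40²+1796²) = √3227216 ≈ 1796.4, ∠ = arctan(1796/40) ≈ 88.72°
pole (s+159): 159 + j1796 → |·| = √(159²+1796²) = √3250897 ≈ 1803, ∠ = arctan(1796/159) ≈ 84.94°
pole (s+500): 500 + j1796 → |·| = √(500²+1796²) = √3475616 ≈ 1864.3, ∠ = arctan(1796/500) ≈ 74.44°
|H| = 50 · 1796 / 6.0383e+09 ≈ 1.4872e-05
Gain = 20 log₁₀(1.4872e-05) ≈ -96.55 dB
∠H = 89.84° − 248.10° = -158.26°

ω = 1421: -92.7 dB, -152.8°; ω = 1796: -96.6 dB, -158.3°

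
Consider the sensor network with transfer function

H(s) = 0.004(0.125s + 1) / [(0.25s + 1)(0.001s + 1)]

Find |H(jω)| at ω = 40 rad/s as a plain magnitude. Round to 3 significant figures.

0.00203

At ω = 40 rad/s:
zero (1 + j40·0.125) = 1 + j5 → |·| ≈ 5.099, ∠ ≈ 78.69°
pole (1 + j40·0.25) = 1 + j10 → |·| ≈ 10.05, ∠ ≈ 84.29°
pole (1 + j40·0.001) = 1 + j0.04 → |·| ≈ 1.0008, ∠ ≈ 2.29°
|H| = 0.004 · 5.099 / (10.05 · 1.0008) ≈ 0.0020278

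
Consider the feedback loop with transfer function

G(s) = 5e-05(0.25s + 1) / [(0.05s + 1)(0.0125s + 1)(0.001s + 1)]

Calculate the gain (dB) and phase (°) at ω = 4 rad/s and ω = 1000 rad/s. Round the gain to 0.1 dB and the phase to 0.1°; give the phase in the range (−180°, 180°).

ω = 4: -83.2 dB, 30.6°; ω = 1000: -97.0 dB, -129.5°

At ω = 4 rad/s:
zero (1 + j4·0.25) = 1 + j1 → |·| ≈ 1.4142, ∠ ≈ 45.00°
pole (1 + j4·0.05) = 1 + j0.2 → |·| ≈ 1.0198, ∠ ≈ 11.31°
pole (1 + j4·0.0125) = 1 + j0.05 → |·| ≈ 1.0012, ∠ ≈ 2.86°
pole (1 + j4·0.001) = 1 + j0.004 → |·| ≈ 1, ∠ ≈ 0.23°
|G| = 5e-05 · 1.4142 / (1.0198 · 1.0012 · 1) ≈ 6.9254e-05
Gain = 20 log₁₀(6.9254e-05) ≈ -83.19 dB
∠G = (45.00°) − (11.31° + 2.86° + 0.23°) = 30.60°

At ω = 1000 rad/s:
zero (1 + j1000·0.25) = 1 + j250 → |·| ≈ 250, ∠ ≈ 89.77°
pole (1 + j1000·0.05) = 1 + j50 → |·| ≈ 50.01, ∠ ≈ 88.85°
pole (1 + j1000·0.0125) = 1 + j12.5 → |·| ≈ 12.54, ∠ ≈ 85.43°
pole (1 + j1000·0.001) = 1 + j1 → |·| ≈ 1.4142, ∠ ≈ 45.00°
|G| = 5e-05 · 250 / (50.01 · 12.54 · 1.4142) ≈ 1.4094e-05
Gain = 20 log₁₀(1.4094e-05) ≈ -97.02 dB
∠G = (89.77°) − (88.85° + 85.43° + 45.00°) = -129.51°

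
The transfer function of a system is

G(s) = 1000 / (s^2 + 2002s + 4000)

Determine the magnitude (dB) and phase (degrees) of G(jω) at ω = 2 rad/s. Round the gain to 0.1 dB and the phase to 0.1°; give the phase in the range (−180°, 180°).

Substitute s = j2:
Numerator: 1000 = 1000 + j0
Denominator: (j2)^2 + 2002(j2) + 4000 = 3996 + j4004
|N| = √(1000² + 0²) ≈ 1000, ∠N ≈ 0.00°
|D| = √(3996² + 4004²) ≈ 5656.9, ∠D ≈ 45.06°
|G| = 1000 / 5656.9 ≈ 0.17678
Gain = 20 log₁₀(0.17678) ≈ -15.05 dB
∠G = 0.00° − 45.06° = -45.06°

-15.1 dB, -45.1°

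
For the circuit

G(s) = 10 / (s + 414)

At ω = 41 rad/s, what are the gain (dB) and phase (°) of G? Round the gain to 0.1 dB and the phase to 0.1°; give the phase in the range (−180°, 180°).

-32.4 dB, -5.7°

Substitute s = j41:
Numerator: 10 = 10 + j0
Denominator: (j41) + 414 = 414 + j41
|N| = √(10² + 0²) ≈ 10, ∠N ≈ 0.00°
|D| = √(414² + 41²) ≈ 416.03, ∠D ≈ 5.66°
|G| = 10 / 416.03 ≈ 0.024037
Gain = 20 log₁₀(0.024037) ≈ -32.38 dB
∠G = 0.00° − 5.66° = -5.66°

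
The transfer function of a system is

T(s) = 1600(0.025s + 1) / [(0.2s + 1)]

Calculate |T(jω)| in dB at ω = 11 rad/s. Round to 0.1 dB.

At ω = 11 rad/s:
zero (1 + j11·0.025) = 1 + j0.275 → |·| ≈ 1.0371, ∠ ≈ 15.38°
pole (1 + j11·0.2) = 1 + j2.2 → |·| ≈ 2.4166, ∠ ≈ 65.56°
|T| = 1600 · 1.0371 / (2.4166) ≈ 686.65
Gain = 20 log₁₀(686.65) ≈ 56.73 dB

56.7 dB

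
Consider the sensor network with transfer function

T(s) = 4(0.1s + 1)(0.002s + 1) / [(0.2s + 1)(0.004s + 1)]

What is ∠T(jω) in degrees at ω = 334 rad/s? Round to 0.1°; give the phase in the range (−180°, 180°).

-20.3°

At ω = 334 rad/s:
zero (1 + j334·0.1) = 1 + j33.4 → |·| ≈ 33.415, ∠ ≈ 88.29°
zero (1 + j334·0.002) = 1 + j0.668 → |·| ≈ 1.2026, ∠ ≈ 33.74°
pole (1 + j334·0.2) = 1 + j66.8 → |·| ≈ 66.807, ∠ ≈ 89.14°
pole (1 + j334·0.004) = 1 + j1.336 → |·| ≈ 1.6688, ∠ ≈ 53.19°
∠T = (88.29° + 33.74°) − (89.14° + 53.19°) = -20.30°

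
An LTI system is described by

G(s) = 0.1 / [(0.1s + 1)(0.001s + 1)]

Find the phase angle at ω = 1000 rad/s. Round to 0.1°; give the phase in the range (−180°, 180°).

-134.4°

At ω = 1000 rad/s:
pole (1 + j1000·0.1) = 1 + j100 → |·| ≈ 100, ∠ ≈ 89.43°
pole (1 + j1000·0.001) = 1 + j1 → |·| ≈ 1.4142, ∠ ≈ 45.00°
∠G = (0°) − (89.43° + 45.00°) = -134.43°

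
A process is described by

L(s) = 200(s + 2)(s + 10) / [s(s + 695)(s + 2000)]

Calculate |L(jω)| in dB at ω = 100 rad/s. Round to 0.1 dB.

At s = jω = j100:
zero (s+2): 2 + j100 → |·| = √(2²+100²) = √10004 ≈ 100.02, ∠ = arctan(100/2) ≈ 88.85°
zero (s+10): 10 + j100 → |·| = √(10²+100²) = √10100 ≈ 100.5, ∠ = arctan(100/10) ≈ 84.29°
pole (s+695): 695 + j100 → |·| = √(695²+100²) = √493025 ≈ 702.16, ∠ = arctan(100/695) ≈ 8.19°
pole (s+2000): 2000 + j100 → |·| = √(2000²+100²) = √4010000 ≈ 2002.5, ∠ = arctan(100/2000) ≈ 2.86°
pole at origin: |s| = 100, ∠ = 90.00° (in denominator)
|L| = 200 · 10052 / 1.4061e+08 ≈ 0.014298
Gain = 20 log₁₀(0.014298) ≈ -36.89 dB

-36.9 dB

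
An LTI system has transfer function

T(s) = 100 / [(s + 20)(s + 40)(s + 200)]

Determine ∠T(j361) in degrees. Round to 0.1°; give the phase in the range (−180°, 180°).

At s = jω = j361:
pole (s+20): 20 + j361 → |·| = √(20²+361²) = √130721 ≈ 361.55, ∠ = arctan(361/20) ≈ 86.83°
pole (s+40): 40 + j361 → |·| = √(40²+361²) = √131921 ≈ 363.21, ∠ = arctan(361/40) ≈ 83.68°
pole (s+200): 200 + j361 → |·| = √(200²+361²) = √170321 ≈ 412.7, ∠ = arctan(361/200) ≈ 61.01°
∠T = 0.00° − 231.52° = -231.52° ≡ 128.48° (principal value)

128.5°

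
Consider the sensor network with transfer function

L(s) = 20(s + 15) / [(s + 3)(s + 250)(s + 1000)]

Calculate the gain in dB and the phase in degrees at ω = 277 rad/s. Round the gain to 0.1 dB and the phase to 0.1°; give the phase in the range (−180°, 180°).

At s = jω = j277:
zero (s+15): 15 + j277 → |·| = √(15²+277²) = √76954 ≈ 277.41, ∠ = arctan(277/15) ≈ 86.90°
pole (s+3): 3 + j277 → |·| = √(3²+277²) = √76738 ≈ 277.02, ∠ = arctan(277/3) ≈ 89.38°
pole (s+250): 250 + j277 → |·| = √(250²+277²) = √139229 ≈ 373.13, ∠ = arctan(277/250) ≈ 47.93°
pole (s+1000): 1000 + j277 → |·| = √(1000²+277²) = √1076729 ≈ 1037.7, ∠ = arctan(277/1000) ≈ 15.48°
|L| = 20 · 277.41 / 1.0726e+08 ≈ 5.1727e-05
Gain = 20 log₁₀(5.1727e-05) ≈ -85.73 dB
∠L = 86.90° − 152.79° = -65.89°

-85.7 dB, -65.9°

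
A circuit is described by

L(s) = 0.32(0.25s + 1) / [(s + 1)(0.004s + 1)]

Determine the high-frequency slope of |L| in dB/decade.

Each pole contributes −20 dB/decade at high frequency; each zero contributes +20 dB/decade.
Net: 1 zero(s) − 2 pole(s) → -20 dB/decade.

-20 dB/decade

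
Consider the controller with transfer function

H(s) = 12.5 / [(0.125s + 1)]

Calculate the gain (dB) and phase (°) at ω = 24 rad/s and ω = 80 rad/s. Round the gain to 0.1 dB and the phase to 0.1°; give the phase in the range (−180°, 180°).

At ω = 24 rad/s:
pole (1 + j24·0.125) = 1 + j3 → |·| ≈ 3.1623, ∠ ≈ 71.57°
|H| = 12.5 · 1 / (3.1623) ≈ 3.9528
Gain = 20 log₁₀(3.9528) ≈ 11.94 dB
∠H = (0°) − (71.57°) = -71.57°

At ω = 80 rad/s:
pole (1 + j80·0.125) = 1 + j10 → |·| ≈ 10.05, ∠ ≈ 84.29°
|H| = 12.5 · 1 / (10.05) ≈ 1.2438
Gain = 20 log₁₀(1.2438) ≈ 1.90 dB
∠H = (0°) − (84.29°) = -84.29°

ω = 24: 11.9 dB, -71.6°; ω = 80: 1.9 dB, -84.3°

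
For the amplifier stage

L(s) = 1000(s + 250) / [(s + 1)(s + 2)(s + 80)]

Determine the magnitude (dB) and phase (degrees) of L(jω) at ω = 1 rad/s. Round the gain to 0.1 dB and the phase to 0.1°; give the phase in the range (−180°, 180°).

At s = jω = j1:
zero (s+250): 250 + j1 → |·| = √(250²+1²) = √62501 ≈ 250, ∠ = arctan(1/250) ≈ 0.23°
pole (s+1): 1 + j1 → |·| = √(1²+1²) = √2 ≈ 1.4142, ∠ = arctan(1/1) ≈ 45.00°
pole (s+2): 2 + j1 → |·| = √(2²+1²) = √5 ≈ 2.2361, ∠ = arctan(1/2) ≈ 26.57°
pole (s+80): 80 + j1 → |·| = √(80²+1²) = √6401 ≈ 80.006, ∠ = arctan(1/80) ≈ 0.72°
|L| = 1000 · 250 / 253 ≈ 988.14
Gain = 20 log₁₀(988.14) ≈ 59.90 dB
∠L = 0.23° − 72.29° = -72.06°

59.9 dB, -72.1°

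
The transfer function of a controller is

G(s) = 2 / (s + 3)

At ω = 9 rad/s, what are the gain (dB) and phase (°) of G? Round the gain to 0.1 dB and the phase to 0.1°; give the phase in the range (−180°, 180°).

-13.5 dB, -71.6°

Substitute s = j9:
Numerator: 2 = 2 + j0
Denominator: (j9) + 3 = 3 + j9
|N| = √(2² + 0²) ≈ 2, ∠N ≈ 0.00°
|D| = √(3² + 9²) ≈ 9.4868, ∠D ≈ 71.57°
|G| = 2 / 9.4868 ≈ 0.21082
Gain = 20 log₁₀(0.21082) ≈ -13.52 dB
∠G = 0.00° − 71.57° = -71.57°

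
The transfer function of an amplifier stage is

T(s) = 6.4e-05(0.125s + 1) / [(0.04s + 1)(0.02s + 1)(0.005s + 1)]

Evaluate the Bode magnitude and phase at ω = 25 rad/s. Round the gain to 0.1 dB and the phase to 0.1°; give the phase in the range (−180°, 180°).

-77.6 dB, -6.4°

At ω = 25 rad/s:
zero (1 + j25·0.125) = 1 + j3.125 → |·| ≈ 3.2811, ∠ ≈ 72.26°
pole (1 + j25·0.04) = 1 + j1 → |·| ≈ 1.4142, ∠ ≈ 45.00°
pole (1 + j25·0.02) = 1 + j0.5 → |·| ≈ 1.118, ∠ ≈ 26.57°
pole (1 + j25·0.005) = 1 + j0.125 → |·| ≈ 1.0078, ∠ ≈ 7.13°
|T| = 6.4e-05 · 3.2811 / (1.4142 · 1.118 · 1.0078) ≈ 0.00013179
Gain = 20 log₁₀(0.00013179) ≈ -77.60 dB
∠T = (72.26°) − (45.00° + 26.57° + 7.13°) = -6.44°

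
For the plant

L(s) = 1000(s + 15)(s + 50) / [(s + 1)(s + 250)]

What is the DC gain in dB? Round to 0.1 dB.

69.5 dB

L(0) = 1000·15·50 / (1·250) = 3000
20 log₁₀(3000) ≈ 69.54 dB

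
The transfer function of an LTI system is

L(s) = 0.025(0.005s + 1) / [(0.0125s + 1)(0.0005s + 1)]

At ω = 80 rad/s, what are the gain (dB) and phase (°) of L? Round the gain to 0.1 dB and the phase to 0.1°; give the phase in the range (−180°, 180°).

At ω = 80 rad/s:
zero (1 + j80·0.005) = 1 + j0.4 → |·| ≈ 1.077, ∠ ≈ 21.80°
pole (1 + j80·0.0125) = 1 + j1 → |·| ≈ 1.4142, ∠ ≈ 45.00°
pole (1 + j80·0.0005) = 1 + j0.04 → |·| ≈ 1.0008, ∠ ≈ 2.29°
|L| = 0.025 · 1.077 / (1.4142 · 1.0008) ≈ 0.019024
Gain = 20 log₁₀(0.019024) ≈ -34.41 dB
∠L = (21.80°) − (45.00° + 2.29°) = -25.49°

-34.4 dB, -25.5°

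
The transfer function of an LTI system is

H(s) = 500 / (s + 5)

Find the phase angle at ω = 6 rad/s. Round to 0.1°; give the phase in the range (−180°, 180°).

-50.2°

At s = jω = j6:
pole (s+5): 5 + j6 → |·| = √(5²+6²) = √61 ≈ 7.8102, ∠ = arctan(6/5) ≈ 50.19°
∠H = 0.00° − 50.19° = -50.19°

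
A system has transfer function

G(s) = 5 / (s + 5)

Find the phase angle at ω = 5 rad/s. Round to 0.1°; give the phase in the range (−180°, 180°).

-45.0°

Substitute s = j5:
Numerator: 5 = 5 + j0
Denominator: (j5) + 5 = 5 + j5
|N| = √(5² + 0²) ≈ 5, ∠N ≈ 0.00°
|D| = √(5² + 5²) ≈ 7.0711, ∠D ≈ 45.00°
∠G = 0.00° − 45.00° = -45.00°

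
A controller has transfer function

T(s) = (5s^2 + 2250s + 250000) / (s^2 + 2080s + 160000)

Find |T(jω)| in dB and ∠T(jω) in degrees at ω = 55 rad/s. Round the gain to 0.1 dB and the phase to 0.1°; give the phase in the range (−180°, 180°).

2.7 dB, -8.3°

Substitute s = j55:
Numerator: 5(j55)^2 + 2250(j55) + 250000 = 234875 + j123750
Denominator: (j55)^2 + 2080(j55) + 160000 = 156975 + j114400
|N| = √(234875² + 123750²) ≈ 2.6548e+05, ∠N ≈ 27.78°
|D| = √(156975² + 114400²) ≈ 1.9424e+05, ∠D ≈ 36.08°
|T| = 2.6548e+05 / 1.9424e+05 ≈ 1.3668
Gain = 20 log₁₀(1.3668) ≈ 2.71 dB
∠T = 27.78° − 36.08° = -8.30°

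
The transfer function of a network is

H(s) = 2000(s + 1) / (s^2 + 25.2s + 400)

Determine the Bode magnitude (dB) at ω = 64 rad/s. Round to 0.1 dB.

At s = jω = j64:
zero (s+1): 1 + j64 → |·| = √(1²+64²) = √4097 ≈ 64.008, ∠ = arctan(64/1) ≈ 89.10°
quadratic: (j64)² + 25.2·j64 + 400 = -3696 + j1612.8 → |·| ≈ 4032.6, ∠ ≈ 156.43°
|H| = 2000 · 64.008 / 4032.6 ≈ 31.745
Gain = 20 log₁₀(31.745) ≈ 30.03 dB

30.0 dB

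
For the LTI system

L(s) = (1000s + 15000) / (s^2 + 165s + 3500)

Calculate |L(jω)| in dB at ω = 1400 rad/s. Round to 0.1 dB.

-3.0 dB

Substitute s = j1400:
Numerator: 1000(j1400) + 15000 = 15000 + j1400000
Denominator: (j1400)^2 + 165(j1400) + 3500 = -1956500 + j231000
|N| = √(15000² + 1400000²) ≈ 1.4001e+06, ∠N ≈ 89.39°
|D| = √(1956500² + 231000²) ≈ 1.9701e+06, ∠D ≈ 173.27°
|L| = 1.4001e+06 / 1.9701e+06 ≈ 0.71067
Gain = 20 log₁₀(0.71067) ≈ -2.97 dB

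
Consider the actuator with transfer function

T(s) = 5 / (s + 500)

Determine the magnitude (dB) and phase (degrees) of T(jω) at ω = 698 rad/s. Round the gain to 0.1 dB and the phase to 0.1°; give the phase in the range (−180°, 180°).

Substitute s = j698:
Numerator: 5 = 5 + j0
Denominator: (j698) + 500 = 500 + j698
|N| = √(5² + 0²) ≈ 5, ∠N ≈ 0.00°
|D| = √(500² + 698²) ≈ 858.61, ∠D ≈ 54.38°
|T| = 5 / 858.61 ≈ 0.0058234
Gain = 20 log₁₀(0.0058234) ≈ -44.70 dB
∠T = 0.00° − 54.38° = -54.38°

-44.7 dB, -54.4°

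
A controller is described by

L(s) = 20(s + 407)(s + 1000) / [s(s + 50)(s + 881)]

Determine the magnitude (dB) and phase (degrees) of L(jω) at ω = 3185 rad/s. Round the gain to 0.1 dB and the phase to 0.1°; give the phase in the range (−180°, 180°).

At s = jω = j3185:
zero (s+407): 407 + j3185 → |·| = √(407²+3185²) = √10309874 ≈ 3210.9, ∠ = arctan(3185/407) ≈ 82.72°
zero (s+1000): 1000 + j3185 → |·| = √(1000²+3185²) = √11144225 ≈ 3338.3, ∠ = arctan(3185/1000) ≈ 72.57°
pole (s+50): 50 + j3185 → |·| = √(50²+3185²) = √10146725 ≈ 3185.4, ∠ = arctan(3185/50) ≈ 89.10°
pole (s+881): 881 + j3185 → |·| = √(881²+3185²) = √10920386 ≈ 3304.6, ∠ = arctan(3185/881) ≈ 74.54°
pole at origin: |s| = 3185, ∠ = 90.00° (in denominator)
|L| = 20 · 1.0719e+07 / 3.3527e+10 ≈ 0.0063942
Gain = 20 log₁₀(0.0063942) ≈ -43.88 dB
∠L = 155.29° − 253.64° = -98.35°

-43.9 dB, -98.4°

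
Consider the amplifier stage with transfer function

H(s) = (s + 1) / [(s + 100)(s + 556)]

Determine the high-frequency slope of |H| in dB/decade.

Each pole contributes −20 dB/decade at high frequency; each zero contributes +20 dB/decade.
Net: 1 zero(s) − 2 pole(s) → -20 dB/decade.

-20 dB/decade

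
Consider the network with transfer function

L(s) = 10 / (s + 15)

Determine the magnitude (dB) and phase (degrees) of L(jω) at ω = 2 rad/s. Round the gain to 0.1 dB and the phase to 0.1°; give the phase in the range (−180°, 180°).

At s = jω = j2:
pole (s+15): 15 + j2 → |·| = √(15²+2²) = √229 ≈ 15.133, ∠ = arctan(2/15) ≈ 7.59°
|L| = 10 / 15.133 ≈ 0.66081
Gain = 20 log₁₀(0.66081) ≈ -3.60 dB
∠L = 0.00° − 7.59° = -7.59°

-3.6 dB, -7.6°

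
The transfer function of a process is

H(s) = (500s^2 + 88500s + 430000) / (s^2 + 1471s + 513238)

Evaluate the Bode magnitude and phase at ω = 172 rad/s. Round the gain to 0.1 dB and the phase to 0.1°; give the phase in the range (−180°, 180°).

Substitute s = j172:
Numerator: 500(j172)^2 + 88500(j172) + 430000 = -14362000 + j15222000
Denominator: (j172)^2 + 1471(j172) + 513238 = 483654 + j253012
|N| = √(14362000² + 15222000²) ≈ 2.0928e+07, ∠N ≈ 133.33°
|D| = √(483654² + 253012²) ≈ 5.4584e+05, ∠D ≈ 27.62°
|H| = 2.0928e+07 / 5.4584e+05 ≈ 38.341
Gain = 20 log₁₀(38.341) ≈ 31.67 dB
∠H = 133.33° − 27.62° = 105.71°

31.7 dB, 105.7°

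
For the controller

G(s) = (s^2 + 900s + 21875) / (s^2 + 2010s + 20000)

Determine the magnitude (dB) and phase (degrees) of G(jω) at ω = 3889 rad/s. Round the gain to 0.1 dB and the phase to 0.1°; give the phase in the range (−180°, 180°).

-0.8 dB, 14.3°

Substitute s = j3889:
Numerator: (j3889)^2 + 900(j3889) + 21875 = -15102446 + j3500100
Denominator: (j3889)^2 + 2010(j3889) + 20000 = -15104321 + j7816890
|N| = √(15102446² + 3500100²) ≈ 1.5503e+07, ∠N ≈ 166.95°
|D| = √(15104321² + 7816890²) ≈ 1.7007e+07, ∠D ≈ 152.64°
|G| = 1.5503e+07 / 1.7007e+07 ≈ 0.91157
Gain = 20 log₁₀(0.91157) ≈ -0.80 dB
∠G = 166.95° − 152.64° = 14.31°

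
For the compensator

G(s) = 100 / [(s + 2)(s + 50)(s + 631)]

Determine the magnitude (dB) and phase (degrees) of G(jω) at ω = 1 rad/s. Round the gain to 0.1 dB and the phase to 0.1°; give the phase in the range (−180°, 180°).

-57.0 dB, -27.8°

At s = jω = j1:
pole (s+2): 2 + j1 → |·| = √(2²+1²) = √5 ≈ 2.2361, ∠ = arctan(1/2) ≈ 26.57°
pole (s+50): 50 + j1 → |·| = √(50²+1²) = √2501 ≈ 50.01, ∠ = arctan(1/50) ≈ 1.15°
pole (s+631): 631 + j1 → |·| = √(631²+1²) = √398162 ≈ 631, ∠ = arctan(1/631) ≈ 0.09°
|G| = 100 / 70563 ≈ 0.0014172
Gain = 20 log₁₀(0.0014172) ≈ -56.97 dB
∠G = 0.00° − 27.81° = -27.81°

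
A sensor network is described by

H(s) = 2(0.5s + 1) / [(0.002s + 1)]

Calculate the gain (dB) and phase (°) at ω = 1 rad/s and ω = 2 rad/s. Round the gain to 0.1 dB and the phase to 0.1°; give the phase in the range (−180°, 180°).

At ω = 1 rad/s:
zero (1 + j1·0.5) = 1 + j0.5 → |·| ≈ 1.118, ∠ ≈ 26.57°
pole (1 + j1·0.002) = 1 + j0.002 → |·| ≈ 1, ∠ ≈ 0.11°
|H| = 2 · 1.118 / (1) ≈ 2.236
Gain = 20 log₁₀(2.236) ≈ 6.99 dB
∠H = (26.57°) − (0.11°) = 26.46°

At ω = 2 rad/s:
zero (1 + j2·0.5) = 1 + j1 → |·| ≈ 1.4142, ∠ ≈ 45.00°
pole (1 + j2·0.002) = 1 + j0.004 → |·| ≈ 1, ∠ ≈ 0.23°
|H| = 2 · 1.4142 / (1) ≈ 2.8284
Gain = 20 log₁₀(2.8284) ≈ 9.03 dB
∠H = (45.00°) − (0.23°) = 44.77°

ω = 1: 7.0 dB, 26.5°; ω = 2: 9.0 dB, 44.8°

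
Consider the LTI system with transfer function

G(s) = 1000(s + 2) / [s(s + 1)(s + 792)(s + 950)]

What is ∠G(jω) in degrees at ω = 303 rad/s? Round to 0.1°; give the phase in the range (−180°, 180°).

At s = jω = j303:
zero (s+2): 2 + j303 → |·| = √(2²+303²) = √91813 ≈ 303.01, ∠ = arctan(303/2) ≈ 89.62°
pole (s+1): 1 + j303 → |·| = √(1²+303²) = √91810 ≈ 303, ∠ = arctan(303/1) ≈ 89.81°
pole (s+792): 792 + j303 → |·| = √(792²+303²) = √719073 ≈ 847.98, ∠ = arctan(303/792) ≈ 20.94°
pole (s+950): 950 + j303 → |·| = √(950²+303²) = √994309 ≈ 997.15, ∠ = arctan(303/950) ≈ 17.69°
pole at origin: |s| = 303, ∠ = 90.00° (in denominator)
∠G = 89.62° − 218.44° = -128.82°

-128.8°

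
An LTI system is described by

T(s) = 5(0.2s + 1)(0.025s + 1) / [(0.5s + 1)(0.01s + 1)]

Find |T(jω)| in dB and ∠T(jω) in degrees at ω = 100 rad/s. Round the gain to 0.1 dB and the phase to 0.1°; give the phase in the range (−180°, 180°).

11.6 dB, 21.5°

At ω = 100 rad/s:
zero (1 + j100·0.2) = 1 + j20 → |·| ≈ 20.025, ∠ ≈ 87.14°
zero (1 + j100·0.025) = 1 + j2.5 → |·| ≈ 2.6926, ∠ ≈ 68.20°
pole (1 + j100·0.5) = 1 + j50 → |·| ≈ 50.01, ∠ ≈ 88.85°
pole (1 + j100·0.01) = 1 + j1 → |·| ≈ 1.4142, ∠ ≈ 45.00°
|T| = 5 · 20.025 · 2.6926 / (50.01 · 1.4142) ≈ 3.8119
Gain = 20 log₁₀(3.8119) ≈ 11.62 dB
∠T = (87.14° + 68.20°) − (88.85° + 45.00°) = 21.49°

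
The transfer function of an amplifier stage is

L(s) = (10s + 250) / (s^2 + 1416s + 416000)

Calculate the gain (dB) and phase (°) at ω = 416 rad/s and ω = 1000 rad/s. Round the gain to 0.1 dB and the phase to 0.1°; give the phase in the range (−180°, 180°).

ω = 416: -43.7 dB, 19.0°; ω = 1000: -43.7 dB, -23.8°

Substitute s = j416:
Numerator: 10(j416) + 250 = 250 + j4160
Denominator: (j416)^2 + 1416(j416) + 416000 = 242944 + j589056
|N| = √(250² + 4160²) ≈ 4167.5, ∠N ≈ 86.56°
|D| = √(242944² + 589056²) ≈ 6.3719e+05, ∠D ≈ 67.59°
|L| = 4167.5 / 6.3719e+05 ≈ 0.0065404
Gain = 20 log₁₀(0.0065404) ≈ -43.69 dB
∠L = 86.56° − 67.59° = 18.97°

Substitute s = j1000:
Numerator: 10(j1000) + 250 = 250 + j10000
Denominator: (j1000)^2 + 1416(j1000) + 416000 = -584000 + j1416000
|N| = √(250² + 10000²) ≈ 10003, ∠N ≈ 88.57°
|D| = √(584000² + 1416000²) ≈ 1.5317e+06, ∠D ≈ 112.41°
|L| = 10003 / 1.5317e+06 ≈ 0.0065307
Gain = 20 log₁₀(0.0065307) ≈ -43.70 dB
∠L = 88.57° − 112.41° = -23.84°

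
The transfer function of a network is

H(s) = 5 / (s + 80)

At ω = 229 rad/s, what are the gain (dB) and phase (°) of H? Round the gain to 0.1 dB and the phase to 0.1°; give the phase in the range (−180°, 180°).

At s = jω = j229:
pole (s+80): 80 + j229 → |·| = √(80²+229²) = √58841 ≈ 242.57, ∠ = arctan(229/80) ≈ 70.74°
|H| = 5 / 242.57 ≈ 0.020613
Gain = 20 log₁₀(0.020613) ≈ -33.72 dB
∠H = 0.00° − 70.74° = -70.74°

-33.7 dB, -70.7°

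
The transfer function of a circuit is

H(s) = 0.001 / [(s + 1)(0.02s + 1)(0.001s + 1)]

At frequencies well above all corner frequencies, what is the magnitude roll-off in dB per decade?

Each pole contributes −20 dB/decade at high frequency; each zero contributes +20 dB/decade.
Net: 0 zero(s) − 3 pole(s) → -60 dB/decade.

-60 dB/decade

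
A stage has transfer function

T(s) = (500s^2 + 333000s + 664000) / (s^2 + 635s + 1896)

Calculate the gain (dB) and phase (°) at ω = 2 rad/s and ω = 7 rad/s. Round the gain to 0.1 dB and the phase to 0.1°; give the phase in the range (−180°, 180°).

ω = 2: 52.3 dB, 11.3°; ω = 7: 54.0 dB, 7.2°

Substitute s = j2:
Numerator: 500(j2)^2 + 333000(j2) + 664000 = 662000 + j666000
Denominator: (j2)^2 + 635(j2) + 1896 = 1892 + j1270
|N| = √(662000² + 666000²) ≈ 9.3904e+05, ∠N ≈ 45.17°
|D| = √(1892² + 1270²) ≈ 2278.7, ∠D ≈ 33.87°
|T| = 9.3904e+05 / 2278.7 ≈ 412.09
Gain = 20 log₁₀(412.09) ≈ 52.30 dB
∠T = 45.17° − 33.87° = 11.30°

Substitute s = j7:
Numerator: 500(j7)^2 + 333000(j7) + 664000 = 639500 + j2331000
Denominator: (j7)^2 + 635(j7) + 1896 = 1847 + j4445
|N| = √(639500² + 2331000²) ≈ 2.4171e+06, ∠N ≈ 74.66°
|D| = √(1847² + 4445²) ≈ 4813.5, ∠D ≈ 67.44°
|T| = 2.4171e+06 / 4813.5 ≈ 502.15
Gain = 20 log₁₀(502.15) ≈ 54.02 dB
∠T = 74.66° − 67.44° = 7.22°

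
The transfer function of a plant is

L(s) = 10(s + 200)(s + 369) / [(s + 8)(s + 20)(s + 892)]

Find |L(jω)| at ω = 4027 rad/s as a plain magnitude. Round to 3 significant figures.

0.00244

At s = jω = j4027:
zero (s+200): 200 + j4027 → |·| = √(200²+4027²) = √16256729 ≈ 4032, ∠ = arctan(4027/200) ≈ 87.16°
zero (s+369): 369 + j4027 → |·| = √(369²+4027²) = √16352890 ≈ 4043.9, ∠ = arctan(4027/369) ≈ 84.76°
pole (s+8): 8 + j4027 → |·| = √(8²+4027²) = √16216793 ≈ 4027, ∠ = arctan(4027/8) ≈ 89.89°
pole (s+20): 20 + j4027 → |·| = √(20²+4027²) = √16217129 ≈ 4027, ∠ = arctan(4027/20) ≈ 89.72°
pole (s+892): 892 + j4027 → |·| = √(892²+4027²) = √17012393 ≈ 4124.6, ∠ = arctan(4027/892) ≈ 77.51°
|L| = 10 · 1.6305e+07 / 6.6888e+10 ≈ 0.0024377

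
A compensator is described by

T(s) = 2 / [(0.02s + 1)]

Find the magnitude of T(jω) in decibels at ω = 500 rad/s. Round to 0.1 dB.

-14.0 dB

At ω = 500 rad/s:
pole (1 + j500·0.02) = 1 + j10 → |·| ≈ 10.05, ∠ ≈ 84.29°
|T| = 2 · 1 / (10.05) ≈ 0.199
Gain = 20 log₁₀(0.199) ≈ -14.02 dB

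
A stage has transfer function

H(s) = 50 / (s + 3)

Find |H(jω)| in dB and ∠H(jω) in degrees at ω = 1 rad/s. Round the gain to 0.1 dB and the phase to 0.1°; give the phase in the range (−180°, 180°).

24.0 dB, -18.4°

At s = jω = j1:
pole (s+3): 3 + j1 → |·| = √(3²+1²) = √10 ≈ 3.1623, ∠ = arctan(1/3) ≈ 18.43°
|H| = 50 / 3.1623 ≈ 15.811
Gain = 20 log₁₀(15.811) ≈ 23.98 dB
∠H = 0.00° − 18.43° = -18.43°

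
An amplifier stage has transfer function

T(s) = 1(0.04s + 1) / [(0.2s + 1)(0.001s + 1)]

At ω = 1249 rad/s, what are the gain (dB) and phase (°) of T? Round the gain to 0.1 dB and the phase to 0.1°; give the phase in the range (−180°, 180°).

-18.1 dB, -52.2°

At ω = 1249 rad/s:
zero (1 + j1249·0.04) = 1 + j49.96 → |·| ≈ 49.97, ∠ ≈ 88.85°
pole (1 + j1249·0.2) = 1 + j249.8 → |·| ≈ 249.8, ∠ ≈ 89.77°
pole (1 + j1249·0.001) = 1 + j1.249 → |·| ≈ 1.6, ∠ ≈ 51.32°
|T| = 1 · 49.97 / (249.8 · 1.6) ≈ 0.12503
Gain = 20 log₁₀(0.12503) ≈ -18.06 dB
∠T = (88.85°) − (89.77° + 51.32°) = -52.24°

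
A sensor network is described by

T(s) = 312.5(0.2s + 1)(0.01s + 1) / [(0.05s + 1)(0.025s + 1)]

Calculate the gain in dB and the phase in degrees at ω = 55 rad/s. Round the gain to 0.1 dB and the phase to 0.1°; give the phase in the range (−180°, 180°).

At ω = 55 rad/s:
zero (1 + j55·0.2) = 1 + j11 → |·| ≈ 11.045, ∠ ≈ 84.81°
zero (1 + j55·0.01) = 1 + j0.55 → |·| ≈ 1.1413, ∠ ≈ 28.81°
pole (1 + j55·0.05) = 1 + j2.75 → |·| ≈ 2.9262, ∠ ≈ 70.02°
pole (1 + j55·0.025) = 1 + j1.375 → |·| ≈ 1.7002, ∠ ≈ 53.97°
|T| = 312.5 · 11.045 · 1.1413 / (2.9262 · 1.7002) ≈ 791.79
Gain = 20 log₁₀(791.79) ≈ 57.97 dB
∠T = (84.81° + 28.81°) − (70.02° + 53.97°) = -10.37°

58.0 dB, -10.4°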